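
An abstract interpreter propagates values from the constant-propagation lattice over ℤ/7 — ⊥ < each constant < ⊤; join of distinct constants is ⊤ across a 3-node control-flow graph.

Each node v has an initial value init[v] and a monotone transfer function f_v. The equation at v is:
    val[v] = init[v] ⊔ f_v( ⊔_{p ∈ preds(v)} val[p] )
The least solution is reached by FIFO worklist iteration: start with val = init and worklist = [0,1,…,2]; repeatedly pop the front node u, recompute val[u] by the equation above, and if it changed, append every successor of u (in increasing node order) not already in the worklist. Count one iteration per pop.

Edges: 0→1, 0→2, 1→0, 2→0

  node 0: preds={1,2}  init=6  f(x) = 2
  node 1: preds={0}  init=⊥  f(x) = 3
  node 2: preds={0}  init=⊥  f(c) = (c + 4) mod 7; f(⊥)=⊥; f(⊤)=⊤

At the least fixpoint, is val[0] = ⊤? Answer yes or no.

Iteration log — 4 steps:
  step 1. node 0  ⊔preds=⊥  new=⊤  old=6  +wl: 
  step 2. node 1  ⊔preds=⊤  new=3  old=⊥  +wl: 0
  step 3. node 2  ⊔preds=⊤  new=⊤  old=⊥  +wl: 
  step 4. node 0  ⊔preds=⊤  new=⊤  stable

Least fixpoint reached:
  node 0: ⊤
  node 1: 3
  node 2: ⊤

yes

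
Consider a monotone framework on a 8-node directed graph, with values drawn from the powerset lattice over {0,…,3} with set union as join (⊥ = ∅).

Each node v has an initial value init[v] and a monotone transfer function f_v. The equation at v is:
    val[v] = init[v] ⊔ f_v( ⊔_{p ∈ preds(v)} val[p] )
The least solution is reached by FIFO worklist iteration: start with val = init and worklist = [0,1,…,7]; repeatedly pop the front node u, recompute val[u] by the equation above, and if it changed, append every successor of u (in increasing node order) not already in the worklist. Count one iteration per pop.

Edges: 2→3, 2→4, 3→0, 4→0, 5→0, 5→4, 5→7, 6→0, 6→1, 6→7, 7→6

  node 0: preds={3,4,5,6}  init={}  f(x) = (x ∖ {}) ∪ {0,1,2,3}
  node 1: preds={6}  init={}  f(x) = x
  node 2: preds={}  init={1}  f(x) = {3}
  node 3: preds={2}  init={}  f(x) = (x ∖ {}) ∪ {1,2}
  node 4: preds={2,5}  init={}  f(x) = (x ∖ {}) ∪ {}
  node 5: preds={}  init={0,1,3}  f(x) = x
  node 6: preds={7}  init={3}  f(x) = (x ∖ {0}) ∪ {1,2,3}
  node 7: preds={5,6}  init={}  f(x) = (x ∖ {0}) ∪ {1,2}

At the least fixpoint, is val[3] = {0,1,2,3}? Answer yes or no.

no

Worklist (11 pops):
  #1 pop 0: in={0,1,3} → {0,1,2,3} (was {}); enqueue []
  #2 pop 1: in={3} → {3} (was {}); enqueue []
  #3 pop 2: in={} → {1,3} (was {1}); enqueue []
  #4 pop 3: in={1,3} → {1,2,3} (was {}); enqueue [0]
  #5 pop 4: in={0,1,3} → {0,1,3} (was {}); enqueue []
  #6 pop 5: in={} → {0,1,3} (no change)
  #7 pop 6: in={} → {1,2,3} (was {3}); enqueue [1]
  #8 pop 7: in={0,1,2,3} → {1,2,3} (was {}); enqueue [6]
  #9 pop 0: in={0,1,2,3} → {0,1,2,3} (no change)
  #10 pop 1: in={1,2,3} → {1,2,3} (was {3}); enqueue []
  #11 pop 6: in={1,2,3} → {1,2,3} (no change)

Fixpoint:
  val[0] = {0,1,2,3}
  val[1] = {1,2,3}
  val[2] = {1,3}
  val[3] = {1,2,3}
  val[4] = {0,1,3}
  val[5] = {0,1,3}
  val[6] = {1,2,3}
  val[7] = {1,2,3}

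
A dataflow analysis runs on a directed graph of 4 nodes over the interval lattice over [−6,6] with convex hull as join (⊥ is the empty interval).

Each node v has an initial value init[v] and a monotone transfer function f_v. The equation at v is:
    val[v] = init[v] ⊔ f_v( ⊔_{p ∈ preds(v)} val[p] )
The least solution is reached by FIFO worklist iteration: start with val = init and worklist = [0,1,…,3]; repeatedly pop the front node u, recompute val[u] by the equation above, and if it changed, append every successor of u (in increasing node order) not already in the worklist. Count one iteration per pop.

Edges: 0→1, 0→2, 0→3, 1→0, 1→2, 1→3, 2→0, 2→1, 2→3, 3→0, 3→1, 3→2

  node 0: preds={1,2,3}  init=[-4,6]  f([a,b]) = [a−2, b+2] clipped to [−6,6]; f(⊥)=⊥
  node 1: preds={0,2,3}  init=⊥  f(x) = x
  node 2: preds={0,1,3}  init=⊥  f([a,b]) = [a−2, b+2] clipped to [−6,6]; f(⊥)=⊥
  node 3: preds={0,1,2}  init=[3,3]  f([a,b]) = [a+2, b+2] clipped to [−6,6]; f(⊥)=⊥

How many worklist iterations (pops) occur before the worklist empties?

Worklist (9 pops):
  #1 pop 0: in=[3,3] → [-4,6] (no change)
  #2 pop 1: in=[-4,6] → [-4,6] (was ⊥); enqueue [0]
  #3 pop 2: in=[-4,6] → [-6,6] (was ⊥); enqueue [1]
  #4 pop 3: in=[-6,6] → [-4,6] (was [3,3]); enqueue [2]
  #5 pop 0: in=[-6,6] → [-6,6] (was [-4,6]); enqueue [3]
  #6 pop 1: in=[-6,6] → [-6,6] (was [-4,6]); enqueue [0]
  #7 pop 2: in=[-6,6] → [-6,6] (no change)
  #8 pop 3: in=[-6,6] → [-4,6] (no change)
  #9 pop 0: in=[-6,6] → [-6,6] (no change)

Fixpoint:
  val[0] = [-6,6]
  val[1] = [-6,6]
  val[2] = [-6,6]
  val[3] = [-4,6]

9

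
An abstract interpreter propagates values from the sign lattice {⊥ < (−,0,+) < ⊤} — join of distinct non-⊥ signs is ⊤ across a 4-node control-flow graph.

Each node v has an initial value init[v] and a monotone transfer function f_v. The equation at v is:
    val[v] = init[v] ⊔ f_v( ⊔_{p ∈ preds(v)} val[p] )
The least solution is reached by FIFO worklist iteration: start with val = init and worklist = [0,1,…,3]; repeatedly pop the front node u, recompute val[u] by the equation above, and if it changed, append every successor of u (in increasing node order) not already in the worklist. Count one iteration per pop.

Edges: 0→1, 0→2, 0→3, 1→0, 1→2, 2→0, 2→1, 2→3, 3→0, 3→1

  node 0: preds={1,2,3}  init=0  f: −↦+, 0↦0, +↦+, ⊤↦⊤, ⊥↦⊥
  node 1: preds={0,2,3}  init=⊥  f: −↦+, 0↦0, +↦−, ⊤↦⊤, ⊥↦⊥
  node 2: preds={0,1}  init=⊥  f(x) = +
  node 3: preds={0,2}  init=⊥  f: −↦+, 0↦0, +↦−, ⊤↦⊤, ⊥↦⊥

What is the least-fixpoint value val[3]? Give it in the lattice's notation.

⊤

Worklist (9 pops):
  #1 pop 0: in=⊥ → 0 (no change)
  #2 pop 1: in=0 → 0 (was ⊥); enqueue [0]
  #3 pop 2: in=0 → + (was ⊥); enqueue [1]
  #4 pop 3: in=⊤ → ⊤ (was ⊥); enqueue []
  #5 pop 0: in=⊤ → ⊤ (was 0); enqueue [2,3]
  #6 pop 1: in=⊤ → ⊤ (was 0); enqueue [0]
  #7 pop 2: in=⊤ → + (no change)
  #8 pop 3: in=⊤ → ⊤ (no change)
  #9 pop 0: in=⊤ → ⊤ (no change)

Fixpoint:
  val[0] = ⊤
  val[1] = ⊤
  val[2] = +
  val[3] = ⊤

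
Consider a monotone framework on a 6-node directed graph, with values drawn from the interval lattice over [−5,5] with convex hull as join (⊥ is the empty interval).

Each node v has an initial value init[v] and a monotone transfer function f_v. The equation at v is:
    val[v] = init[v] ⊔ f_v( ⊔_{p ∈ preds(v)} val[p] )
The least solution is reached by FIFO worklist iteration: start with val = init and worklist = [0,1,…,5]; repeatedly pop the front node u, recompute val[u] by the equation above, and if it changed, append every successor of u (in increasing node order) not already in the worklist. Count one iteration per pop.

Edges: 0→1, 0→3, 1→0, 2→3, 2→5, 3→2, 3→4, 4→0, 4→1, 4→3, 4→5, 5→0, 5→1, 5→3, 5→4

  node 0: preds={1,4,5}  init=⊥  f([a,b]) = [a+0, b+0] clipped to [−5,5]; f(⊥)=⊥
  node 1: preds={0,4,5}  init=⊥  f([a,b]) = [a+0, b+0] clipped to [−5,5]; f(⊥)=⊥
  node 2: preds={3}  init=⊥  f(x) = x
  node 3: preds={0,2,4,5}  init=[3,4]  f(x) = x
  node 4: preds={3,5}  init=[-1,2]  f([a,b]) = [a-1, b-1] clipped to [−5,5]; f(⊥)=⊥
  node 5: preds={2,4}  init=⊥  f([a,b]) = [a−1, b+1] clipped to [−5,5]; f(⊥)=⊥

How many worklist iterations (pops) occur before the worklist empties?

Trace (23 dequeues):
  [1] u=0 | in [-1,2] | out [-1,2] | prev ⊥ | push {}
  [2] u=1 | in [-1,2] | out [-1,2] | prev ⊥ | push {0}
  [3] u=2 | in [3,4] | out [3,4] | prev ⊥ | push {}
  [4] u=3 | in [-1,4] | out [-1,4] | prev [3,4] | push {2}
  [5] u=4 | in [-1,4] | out [-2,3] | prev [-1,2] | push {1,3}
  [6] u=5 | in [-2,4] | out [-3,5] | prev ⊥ | push {4}
  [7] u=0 | in [-3,5] | out [-3,5] | prev [-1,2] | push {}
  [8] u=2 | in [-1,4] | out [-1,4] | prev [3,4] | push {5}
  [9] u=1 | in [-3,5] | out [-3,5] | prev [-1,2] | push {0}
  [10] u=3 | in [-3,5] | out [-3,5] | prev [-1,4] | push {2}
  [11] u=4 | in [-3,5] | out [-4,4] | prev [-2,3] | push {1,3}
  [12] u=5 | in [-4,4] | out [-5,5] | prev [-3,5] | push {4}
  [13] u=0 | in [-5,5] | out [-5,5] | prev [-3,5] | push {}
  [14] u=2 | in [-3,5] | out [-3,5] | prev [-1,4] | push {5}
  [15] u=1 | in [-5,5] | out [-5,5] | prev [-3,5] | push {0}
  [16] u=3 | in [-5,5] | out [-5,5] | prev [-3,5] | push {2}
  [17] u=4 | in [-5,5] | out [-5,4] | prev [-4,4] | push {1,3}
  [18] u=5 | in [-5,5] | out [-5,5] | ==
  [19] u=0 | in [-5,5] | out [-5,5] | ==
  [20] u=2 | in [-5,5] | out [-5,5] | prev [-3,5] | push {5}
  [21] u=1 | in [-5,5] | out [-5,5] | ==
  [22] u=3 | in [-5,5] | out [-5,5] | ==
  [23] u=5 | in [-5,5] | out [-5,5] | ==

Converged values:
  [0] [-5,5]
  [1] [-5,5]
  [2] [-5,5]
  [3] [-5,5]
  [4] [-5,4]
  [5] [-5,5]

23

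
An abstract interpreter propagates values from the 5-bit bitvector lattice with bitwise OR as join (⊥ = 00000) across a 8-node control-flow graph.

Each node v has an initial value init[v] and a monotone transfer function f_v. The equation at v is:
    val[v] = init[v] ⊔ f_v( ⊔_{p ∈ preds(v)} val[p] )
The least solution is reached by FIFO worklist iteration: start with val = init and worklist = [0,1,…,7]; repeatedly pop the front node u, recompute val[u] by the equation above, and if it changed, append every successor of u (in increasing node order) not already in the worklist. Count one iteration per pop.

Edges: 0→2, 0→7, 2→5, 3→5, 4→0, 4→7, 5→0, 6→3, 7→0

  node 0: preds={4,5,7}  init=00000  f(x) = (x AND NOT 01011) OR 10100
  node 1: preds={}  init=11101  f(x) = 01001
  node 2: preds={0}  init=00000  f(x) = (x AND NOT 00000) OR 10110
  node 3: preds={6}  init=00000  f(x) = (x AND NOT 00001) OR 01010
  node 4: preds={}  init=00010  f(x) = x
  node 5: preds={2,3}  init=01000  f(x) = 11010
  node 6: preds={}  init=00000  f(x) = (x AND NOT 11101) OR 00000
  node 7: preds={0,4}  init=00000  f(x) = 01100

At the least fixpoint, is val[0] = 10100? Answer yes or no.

Iteration log — 9 steps:
  step 1. node 0  ⊔preds=01010  new=10100  old=00000  +wl: 
  step 2. node 1  ⊔preds=00000  new=11101  stable
  step 3. node 2  ⊔preds=10100  new=10110  old=00000  +wl: 
  step 4. node 3  ⊔preds=00000  new=01010  old=00000  +wl: 
  step 5. node 4  ⊔preds=00000  new=00010  stable
  step 6. node 5  ⊔preds=11110  new=11010  old=01000  +wl: 0
  step 7. node 6  ⊔preds=00000  new=00000  stable
  step 8. node 7  ⊔preds=10110  new=01100  old=00000  +wl: 
  step 9. node 0  ⊔preds=11110  new=10100  stable

Least fixpoint reached:
  node 0: 10100
  node 1: 11101
  node 2: 10110
  node 3: 01010
  node 4: 00010
  node 5: 11010
  node 6: 00000
  node 7: 01100

yes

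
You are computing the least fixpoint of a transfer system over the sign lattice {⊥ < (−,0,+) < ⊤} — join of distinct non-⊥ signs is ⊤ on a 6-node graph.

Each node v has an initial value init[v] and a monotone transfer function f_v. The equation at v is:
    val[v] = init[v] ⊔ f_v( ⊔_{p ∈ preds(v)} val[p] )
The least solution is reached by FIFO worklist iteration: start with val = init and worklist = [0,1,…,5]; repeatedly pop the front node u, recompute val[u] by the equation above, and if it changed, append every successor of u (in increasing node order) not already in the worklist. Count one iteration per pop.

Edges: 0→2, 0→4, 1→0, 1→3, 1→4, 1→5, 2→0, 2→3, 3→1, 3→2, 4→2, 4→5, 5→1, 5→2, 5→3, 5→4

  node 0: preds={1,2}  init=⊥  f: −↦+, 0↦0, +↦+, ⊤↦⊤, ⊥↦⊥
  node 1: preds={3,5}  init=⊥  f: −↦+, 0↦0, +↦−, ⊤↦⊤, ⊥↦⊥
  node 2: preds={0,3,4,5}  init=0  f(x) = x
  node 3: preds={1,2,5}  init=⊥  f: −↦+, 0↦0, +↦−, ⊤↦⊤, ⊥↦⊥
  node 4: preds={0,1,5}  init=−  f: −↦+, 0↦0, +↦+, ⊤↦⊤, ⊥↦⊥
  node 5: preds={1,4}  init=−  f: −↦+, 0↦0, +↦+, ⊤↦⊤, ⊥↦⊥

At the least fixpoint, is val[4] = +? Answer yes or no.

Worklist (13 pops):
  #1 pop 0: in=0 → 0 (was ⊥); enqueue []
  #2 pop 1: in=− → + (was ⊥); enqueue [0]
  #3 pop 2: in=⊤ → ⊤ (was 0); enqueue []
  #4 pop 3: in=⊤ → ⊤ (was ⊥); enqueue [1,2]
  #5 pop 4: in=⊤ → ⊤ (was −); enqueue []
  #6 pop 5: in=⊤ → ⊤ (was −); enqueue [3,4]
  #7 pop 0: in=⊤ → ⊤ (was 0); enqueue []
  #8 pop 1: in=⊤ → ⊤ (was +); enqueue [0,5]
  #9 pop 2: in=⊤ → ⊤ (no change)
  #10 pop 3: in=⊤ → ⊤ (no change)
  #11 pop 4: in=⊤ → ⊤ (no change)
  #12 pop 0: in=⊤ → ⊤ (no change)
  #13 pop 5: in=⊤ → ⊤ (no change)

Fixpoint:
  val[0] = ⊤
  val[1] = ⊤
  val[2] = ⊤
  val[3] = ⊤
  val[4] = ⊤
  val[5] = ⊤

no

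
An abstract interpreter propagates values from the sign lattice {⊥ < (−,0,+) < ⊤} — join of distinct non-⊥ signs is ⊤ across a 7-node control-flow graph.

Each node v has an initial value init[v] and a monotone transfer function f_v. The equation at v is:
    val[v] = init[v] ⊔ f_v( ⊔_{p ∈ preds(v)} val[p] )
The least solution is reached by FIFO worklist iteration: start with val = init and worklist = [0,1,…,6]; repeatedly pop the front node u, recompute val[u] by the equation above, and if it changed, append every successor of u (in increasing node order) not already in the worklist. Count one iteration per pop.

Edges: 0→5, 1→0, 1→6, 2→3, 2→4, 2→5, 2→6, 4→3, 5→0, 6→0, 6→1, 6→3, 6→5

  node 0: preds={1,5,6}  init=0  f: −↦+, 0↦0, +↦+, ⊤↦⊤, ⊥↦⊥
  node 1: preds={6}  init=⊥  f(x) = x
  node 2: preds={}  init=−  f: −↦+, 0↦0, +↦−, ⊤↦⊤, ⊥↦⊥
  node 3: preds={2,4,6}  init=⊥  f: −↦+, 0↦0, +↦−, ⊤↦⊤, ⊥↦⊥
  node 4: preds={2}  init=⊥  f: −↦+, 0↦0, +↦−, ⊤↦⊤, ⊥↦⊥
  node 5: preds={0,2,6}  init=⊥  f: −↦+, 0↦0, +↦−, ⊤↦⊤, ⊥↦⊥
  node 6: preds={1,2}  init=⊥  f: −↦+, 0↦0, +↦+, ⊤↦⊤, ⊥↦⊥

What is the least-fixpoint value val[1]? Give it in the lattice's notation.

⊤

Trace (19 dequeues):
  [1] u=0 | in ⊥ | out 0 | ==
  [2] u=1 | in ⊥ | out ⊥ | ==
  [3] u=2 | in ⊥ | out − | ==
  [4] u=3 | in − | out + | prev ⊥ | push {}
  [5] u=4 | in − | out + | prev ⊥ | push {3}
  [6] u=5 | in ⊤ | out ⊤ | prev ⊥ | push {0}
  [7] u=6 | in − | out + | prev ⊥ | push {1,5}
  [8] u=3 | in ⊤ | out ⊤ | prev + | push {}
  [9] u=0 | in ⊤ | out ⊤ | prev 0 | push {}
  [10] u=1 | in + | out + | prev ⊥ | push {0,6}
  [11] u=5 | in ⊤ | out ⊤ | ==
  [12] u=0 | in ⊤ | out ⊤ | ==
  [13] u=6 | in ⊤ | out ⊤ | prev + | push {0,1,3,5}
  [14] u=0 | in ⊤ | out ⊤ | ==
  [15] u=1 | in ⊤ | out ⊤ | prev + | push {0,6}
  [16] u=3 | in ⊤ | out ⊤ | ==
  [17] u=5 | in ⊤ | out ⊤ | ==
  [18] u=0 | in ⊤ | out ⊤ | ==
  [19] u=6 | in ⊤ | out ⊤ | ==

Converged values:
  [0] ⊤
  [1] ⊤
  [2] −
  [3] ⊤
  [4] +
  [5] ⊤
  [6] ⊤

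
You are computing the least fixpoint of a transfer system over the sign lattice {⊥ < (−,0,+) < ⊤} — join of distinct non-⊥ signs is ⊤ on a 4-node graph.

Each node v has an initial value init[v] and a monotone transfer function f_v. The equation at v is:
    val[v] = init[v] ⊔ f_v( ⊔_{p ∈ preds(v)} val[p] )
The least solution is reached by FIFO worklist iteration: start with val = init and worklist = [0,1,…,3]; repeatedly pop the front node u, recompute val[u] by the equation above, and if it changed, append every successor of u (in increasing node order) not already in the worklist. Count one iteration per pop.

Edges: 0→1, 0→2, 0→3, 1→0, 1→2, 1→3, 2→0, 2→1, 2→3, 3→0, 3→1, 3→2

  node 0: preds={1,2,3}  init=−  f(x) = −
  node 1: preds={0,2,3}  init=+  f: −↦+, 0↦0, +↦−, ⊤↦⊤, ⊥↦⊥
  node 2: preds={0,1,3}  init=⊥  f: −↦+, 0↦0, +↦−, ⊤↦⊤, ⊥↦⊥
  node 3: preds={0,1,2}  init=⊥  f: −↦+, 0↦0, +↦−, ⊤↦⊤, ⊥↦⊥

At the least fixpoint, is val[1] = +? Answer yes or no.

no

Worklist (9 pops):
  #1 pop 0: in=+ → − (no change)
  #2 pop 1: in=− → + (no change)
  #3 pop 2: in=⊤ → ⊤ (was ⊥); enqueue [0,1]
  #4 pop 3: in=⊤ → ⊤ (was ⊥); enqueue [2]
  #5 pop 0: in=⊤ → − (no change)
  #6 pop 1: in=⊤ → ⊤ (was +); enqueue [0,3]
  #7 pop 2: in=⊤ → ⊤ (no change)
  #8 pop 0: in=⊤ → − (no change)
  #9 pop 3: in=⊤ → ⊤ (no change)

Fixpoint:
  val[0] = −
  val[1] = ⊤
  val[2] = ⊤
  val[3] = ⊤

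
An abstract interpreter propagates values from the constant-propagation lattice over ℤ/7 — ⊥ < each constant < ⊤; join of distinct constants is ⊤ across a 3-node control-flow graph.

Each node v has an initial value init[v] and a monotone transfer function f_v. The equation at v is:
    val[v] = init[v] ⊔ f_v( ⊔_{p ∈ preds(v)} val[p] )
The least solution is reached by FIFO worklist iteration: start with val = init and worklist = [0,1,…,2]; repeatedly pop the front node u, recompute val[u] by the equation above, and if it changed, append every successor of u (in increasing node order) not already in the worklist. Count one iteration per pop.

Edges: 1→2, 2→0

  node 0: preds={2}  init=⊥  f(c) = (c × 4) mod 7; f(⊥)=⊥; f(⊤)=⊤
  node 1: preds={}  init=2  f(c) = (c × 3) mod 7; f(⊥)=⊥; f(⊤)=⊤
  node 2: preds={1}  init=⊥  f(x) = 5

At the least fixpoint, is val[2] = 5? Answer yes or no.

Iteration log — 4 steps:
  step 1. node 0  ⊔preds=⊥  new=⊥  stable
  step 2. node 1  ⊔preds=⊥  new=2  stable
  step 3. node 2  ⊔preds=2  new=5  old=⊥  +wl: 0
  step 4. node 0  ⊔preds=5  new=6  old=⊥  +wl: 

Least fixpoint reached:
  node 0: 6
  node 1: 2
  node 2: 5

yes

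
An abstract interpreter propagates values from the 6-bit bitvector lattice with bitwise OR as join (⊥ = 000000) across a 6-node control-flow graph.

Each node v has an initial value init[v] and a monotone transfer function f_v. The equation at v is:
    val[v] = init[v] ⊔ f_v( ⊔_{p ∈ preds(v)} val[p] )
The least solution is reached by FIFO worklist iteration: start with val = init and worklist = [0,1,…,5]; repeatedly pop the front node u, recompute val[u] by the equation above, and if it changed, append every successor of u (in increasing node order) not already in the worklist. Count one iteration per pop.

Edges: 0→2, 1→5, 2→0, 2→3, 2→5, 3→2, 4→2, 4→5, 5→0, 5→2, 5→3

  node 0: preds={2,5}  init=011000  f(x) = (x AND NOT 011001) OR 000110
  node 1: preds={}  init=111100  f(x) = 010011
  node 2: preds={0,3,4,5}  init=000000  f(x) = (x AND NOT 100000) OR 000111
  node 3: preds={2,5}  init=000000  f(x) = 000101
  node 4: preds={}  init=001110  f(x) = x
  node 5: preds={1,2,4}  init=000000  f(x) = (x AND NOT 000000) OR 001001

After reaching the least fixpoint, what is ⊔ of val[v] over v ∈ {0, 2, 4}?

Trace (9 dequeues):
  [1] u=0 | in 000000 | out 011110 | prev 011000 | push {}
  [2] u=1 | in 000000 | out 111111 | prev 111100 | push {}
  [3] u=2 | in 011110 | out 011111 | prev 000000 | push {0}
  [4] u=3 | in 011111 | out 000101 | prev 000000 | push {2}
  [5] u=4 | in 000000 | out 001110 | ==
  [6] u=5 | in 111111 | out 111111 | prev 000000 | push {3}
  [7] u=0 | in 111111 | out 111110 | prev 011110 | push {}
  [8] u=2 | in 111111 | out 011111 | ==
  [9] u=3 | in 111111 | out 000101 | ==

Converged values:
  [0] 111110
  [1] 111111
  [2] 011111
  [3] 000101
  [4] 001110
  [5] 111111

111111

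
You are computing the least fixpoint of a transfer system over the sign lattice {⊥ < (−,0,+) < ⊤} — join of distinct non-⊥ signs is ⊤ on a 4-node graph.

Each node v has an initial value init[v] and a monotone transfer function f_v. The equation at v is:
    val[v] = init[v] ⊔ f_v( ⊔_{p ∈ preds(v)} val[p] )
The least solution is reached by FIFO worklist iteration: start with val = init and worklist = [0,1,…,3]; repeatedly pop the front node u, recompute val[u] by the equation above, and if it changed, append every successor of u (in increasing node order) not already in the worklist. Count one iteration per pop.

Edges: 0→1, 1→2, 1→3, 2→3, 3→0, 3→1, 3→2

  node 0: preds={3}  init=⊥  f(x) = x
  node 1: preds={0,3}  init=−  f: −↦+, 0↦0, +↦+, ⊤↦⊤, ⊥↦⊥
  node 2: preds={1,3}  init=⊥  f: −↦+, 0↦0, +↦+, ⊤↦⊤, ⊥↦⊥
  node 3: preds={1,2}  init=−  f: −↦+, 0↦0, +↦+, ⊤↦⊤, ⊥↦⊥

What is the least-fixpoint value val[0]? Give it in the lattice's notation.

Trace (7 dequeues):
  [1] u=0 | in − | out − | prev ⊥ | push {}
  [2] u=1 | in − | out ⊤ | prev − | push {}
  [3] u=2 | in ⊤ | out ⊤ | prev ⊥ | push {}
  [4] u=3 | in ⊤ | out ⊤ | prev − | push {0,1,2}
  [5] u=0 | in ⊤ | out ⊤ | prev − | push {}
  [6] u=1 | in ⊤ | out ⊤ | ==
  [7] u=2 | in ⊤ | out ⊤ | ==

Converged values:
  [0] ⊤
  [1] ⊤
  [2] ⊤
  [3] ⊤

⊤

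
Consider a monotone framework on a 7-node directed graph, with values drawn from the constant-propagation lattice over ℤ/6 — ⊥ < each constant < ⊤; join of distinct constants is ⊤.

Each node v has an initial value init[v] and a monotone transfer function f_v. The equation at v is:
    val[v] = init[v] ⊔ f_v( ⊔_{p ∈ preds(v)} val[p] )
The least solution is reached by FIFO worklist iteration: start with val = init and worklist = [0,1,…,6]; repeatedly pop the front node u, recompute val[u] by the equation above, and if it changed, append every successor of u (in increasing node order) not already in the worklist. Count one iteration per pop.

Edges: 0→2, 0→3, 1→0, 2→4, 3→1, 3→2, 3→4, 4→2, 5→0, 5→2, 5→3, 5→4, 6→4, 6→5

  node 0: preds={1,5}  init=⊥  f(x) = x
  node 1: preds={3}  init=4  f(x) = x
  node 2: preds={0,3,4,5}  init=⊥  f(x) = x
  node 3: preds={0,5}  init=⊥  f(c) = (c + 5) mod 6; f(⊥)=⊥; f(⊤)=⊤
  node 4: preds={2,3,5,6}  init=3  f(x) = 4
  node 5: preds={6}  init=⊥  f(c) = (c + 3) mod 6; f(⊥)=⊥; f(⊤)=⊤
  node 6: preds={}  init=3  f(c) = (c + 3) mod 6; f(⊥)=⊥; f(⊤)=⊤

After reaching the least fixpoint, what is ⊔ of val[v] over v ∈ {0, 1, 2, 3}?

Worklist (14 pops):
  #1 pop 0: in=4 → 4 (was ⊥); enqueue []
  #2 pop 1: in=⊥ → 4 (no change)
  #3 pop 2: in=⊤ → ⊤ (was ⊥); enqueue []
  #4 pop 3: in=4 → 3 (was ⊥); enqueue [1,2]
  #5 pop 4: in=⊤ → ⊤ (was 3); enqueue []
  #6 pop 5: in=3 → 0 (was ⊥); enqueue [0,3,4]
  #7 pop 6: in=⊥ → 3 (no change)
  #8 pop 1: in=3 → ⊤ (was 4); enqueue []
  #9 pop 2: in=⊤ → ⊤ (no change)
  #10 pop 0: in=⊤ → ⊤ (was 4); enqueue [2]
  #11 pop 3: in=⊤ → ⊤ (was 3); enqueue [1]
  #12 pop 4: in=⊤ → ⊤ (no change)
  #13 pop 2: in=⊤ → ⊤ (no change)
  #14 pop 1: in=⊤ → ⊤ (no change)

Fixpoint:
  val[0] = ⊤
  val[1] = ⊤
  val[2] = ⊤
  val[3] = ⊤
  val[4] = ⊤
  val[5] = 0
  val[6] = 3

⊤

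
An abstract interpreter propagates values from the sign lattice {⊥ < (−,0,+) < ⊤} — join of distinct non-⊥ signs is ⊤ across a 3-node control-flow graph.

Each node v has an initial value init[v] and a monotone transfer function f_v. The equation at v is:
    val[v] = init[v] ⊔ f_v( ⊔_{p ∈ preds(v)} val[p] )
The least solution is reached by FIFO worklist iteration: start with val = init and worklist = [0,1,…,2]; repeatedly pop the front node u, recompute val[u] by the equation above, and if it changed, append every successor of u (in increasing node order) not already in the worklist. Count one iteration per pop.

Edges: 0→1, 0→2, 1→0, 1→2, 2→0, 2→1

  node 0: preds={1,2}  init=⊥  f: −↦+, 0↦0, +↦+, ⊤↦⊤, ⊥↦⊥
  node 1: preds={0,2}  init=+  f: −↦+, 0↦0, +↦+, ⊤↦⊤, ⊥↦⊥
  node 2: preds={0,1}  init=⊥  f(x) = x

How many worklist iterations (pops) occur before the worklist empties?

5

Worklist (5 pops):
  #1 pop 0: in=+ → + (was ⊥); enqueue []
  #2 pop 1: in=+ → + (no change)
  #3 pop 2: in=+ → + (was ⊥); enqueue [0,1]
  #4 pop 0: in=+ → + (no change)
  #5 pop 1: in=+ → + (no change)

Fixpoint:
  val[0] = +
  val[1] = +
  val[2] = +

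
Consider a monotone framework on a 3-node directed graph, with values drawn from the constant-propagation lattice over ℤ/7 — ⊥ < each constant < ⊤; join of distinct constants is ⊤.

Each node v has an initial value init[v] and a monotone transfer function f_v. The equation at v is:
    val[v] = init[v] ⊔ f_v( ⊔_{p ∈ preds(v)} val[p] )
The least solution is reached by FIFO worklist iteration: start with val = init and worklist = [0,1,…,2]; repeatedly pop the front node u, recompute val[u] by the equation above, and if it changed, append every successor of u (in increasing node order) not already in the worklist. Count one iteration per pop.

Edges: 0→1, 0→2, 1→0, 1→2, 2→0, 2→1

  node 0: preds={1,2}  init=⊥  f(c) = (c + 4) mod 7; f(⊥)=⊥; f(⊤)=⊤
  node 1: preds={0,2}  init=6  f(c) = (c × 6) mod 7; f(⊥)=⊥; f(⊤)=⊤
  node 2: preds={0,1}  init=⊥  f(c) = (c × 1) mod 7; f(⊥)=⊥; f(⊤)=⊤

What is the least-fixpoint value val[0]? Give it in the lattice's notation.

⊤

Worklist (6 pops):
  #1 pop 0: in=6 → 3 (was ⊥); enqueue []
  #2 pop 1: in=3 → ⊤ (was 6); enqueue [0]
  #3 pop 2: in=⊤ → ⊤ (was ⊥); enqueue [1]
  #4 pop 0: in=⊤ → ⊤ (was 3); enqueue [2]
  #5 pop 1: in=⊤ → ⊤ (no change)
  #6 pop 2: in=⊤ → ⊤ (no change)

Fixpoint:
  val[0] = ⊤
  val[1] = ⊤
  val[2] = ⊤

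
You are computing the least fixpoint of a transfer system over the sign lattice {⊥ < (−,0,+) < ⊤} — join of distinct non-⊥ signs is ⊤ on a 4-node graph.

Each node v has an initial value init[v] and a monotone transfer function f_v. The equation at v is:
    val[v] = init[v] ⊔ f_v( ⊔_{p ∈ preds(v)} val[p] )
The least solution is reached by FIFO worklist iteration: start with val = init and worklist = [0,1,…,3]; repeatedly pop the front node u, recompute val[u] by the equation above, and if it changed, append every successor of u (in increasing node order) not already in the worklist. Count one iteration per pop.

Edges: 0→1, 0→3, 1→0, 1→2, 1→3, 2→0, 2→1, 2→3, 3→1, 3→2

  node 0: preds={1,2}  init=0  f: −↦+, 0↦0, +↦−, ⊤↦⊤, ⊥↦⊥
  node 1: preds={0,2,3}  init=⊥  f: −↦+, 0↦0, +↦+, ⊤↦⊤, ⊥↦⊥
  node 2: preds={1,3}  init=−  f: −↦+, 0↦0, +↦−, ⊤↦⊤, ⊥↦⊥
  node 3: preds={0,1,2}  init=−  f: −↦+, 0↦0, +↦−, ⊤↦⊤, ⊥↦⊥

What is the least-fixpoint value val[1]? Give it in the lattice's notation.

⊤

Trace (7 dequeues):
  [1] u=0 | in − | out ⊤ | prev 0 | push {}
  [2] u=1 | in ⊤ | out ⊤ | prev ⊥ | push {0}
  [3] u=2 | in ⊤ | out ⊤ | prev − | push {1}
  [4] u=3 | in ⊤ | out ⊤ | prev − | push {2}
  [5] u=0 | in ⊤ | out ⊤ | ==
  [6] u=1 | in ⊤ | out ⊤ | ==
  [7] u=2 | in ⊤ | out ⊤ | ==

Converged values:
  [0] ⊤
  [1] ⊤
  [2] ⊤
  [3] ⊤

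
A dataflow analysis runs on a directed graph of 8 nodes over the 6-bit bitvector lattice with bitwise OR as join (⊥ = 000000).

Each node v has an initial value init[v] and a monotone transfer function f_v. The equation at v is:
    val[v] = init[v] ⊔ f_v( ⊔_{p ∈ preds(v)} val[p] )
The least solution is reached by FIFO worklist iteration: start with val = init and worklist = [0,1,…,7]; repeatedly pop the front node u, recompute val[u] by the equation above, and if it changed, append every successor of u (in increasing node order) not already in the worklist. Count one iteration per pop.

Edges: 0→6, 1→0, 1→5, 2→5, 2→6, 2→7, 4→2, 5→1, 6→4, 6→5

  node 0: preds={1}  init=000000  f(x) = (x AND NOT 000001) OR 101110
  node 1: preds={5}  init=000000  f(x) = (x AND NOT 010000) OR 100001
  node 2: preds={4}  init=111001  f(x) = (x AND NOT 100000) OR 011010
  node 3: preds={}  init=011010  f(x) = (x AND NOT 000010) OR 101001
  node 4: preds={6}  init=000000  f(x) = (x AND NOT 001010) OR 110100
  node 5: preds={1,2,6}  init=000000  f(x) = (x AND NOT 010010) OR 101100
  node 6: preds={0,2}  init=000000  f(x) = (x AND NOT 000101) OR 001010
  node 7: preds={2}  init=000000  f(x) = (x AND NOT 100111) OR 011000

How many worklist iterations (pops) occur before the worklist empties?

16

Trace (16 dequeues):
  [1] u=0 | in 000000 | out 101110 | prev 000000 | push {}
  [2] u=1 | in 000000 | out 100001 | prev 000000 | push {0}
  [3] u=2 | in 000000 | out 111011 | prev 111001 | push {}
  [4] u=3 | in 000000 | out 111011 | prev 011010 | push {}
  [5] u=4 | in 000000 | out 110100 | prev 000000 | push {2}
  [6] u=5 | in 111011 | out 101101 | prev 000000 | push {1}
  [7] u=6 | in 111111 | out 111010 | prev 000000 | push {4,5}
  [8] u=7 | in 111011 | out 011000 | prev 000000 | push {}
  [9] u=0 | in 100001 | out 101110 | ==
  [10] u=2 | in 110100 | out 111111 | prev 111011 | push {6,7}
  [11] u=1 | in 101101 | out 101101 | prev 100001 | push {0}
  [12] u=4 | in 111010 | out 110100 | ==
  [13] u=5 | in 111111 | out 101101 | ==
  [14] u=6 | in 111111 | out 111010 | ==
  [15] u=7 | in 111111 | out 011000 | ==
  [16] u=0 | in 101101 | out 101110 | ==

Converged values:
  [0] 101110
  [1] 101101
  [2] 111111
  [3] 111011
  [4] 110100
  [5] 101101
  [6] 111010
  [7] 011000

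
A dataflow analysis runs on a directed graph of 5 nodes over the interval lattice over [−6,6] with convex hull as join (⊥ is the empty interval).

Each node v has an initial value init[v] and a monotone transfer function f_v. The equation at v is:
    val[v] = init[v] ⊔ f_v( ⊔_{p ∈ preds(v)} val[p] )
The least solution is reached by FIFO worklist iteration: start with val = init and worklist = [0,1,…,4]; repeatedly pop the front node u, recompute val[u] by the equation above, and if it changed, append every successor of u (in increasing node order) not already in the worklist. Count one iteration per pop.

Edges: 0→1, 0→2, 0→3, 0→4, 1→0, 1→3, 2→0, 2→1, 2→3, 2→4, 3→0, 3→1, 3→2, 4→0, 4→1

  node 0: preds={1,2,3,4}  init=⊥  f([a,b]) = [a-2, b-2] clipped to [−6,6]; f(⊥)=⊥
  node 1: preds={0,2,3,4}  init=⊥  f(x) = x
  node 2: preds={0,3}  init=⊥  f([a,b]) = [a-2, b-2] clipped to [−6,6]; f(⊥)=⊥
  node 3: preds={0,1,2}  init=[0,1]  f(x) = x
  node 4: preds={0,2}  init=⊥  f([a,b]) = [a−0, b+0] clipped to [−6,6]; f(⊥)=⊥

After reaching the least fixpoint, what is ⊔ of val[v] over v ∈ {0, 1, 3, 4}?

Worklist (13 pops):
  #1 pop 0: in=[0,1] → [-2,-1] (was ⊥); enqueue []
  #2 pop 1: in=[-2,1] → [-2,1] (was ⊥); enqueue [0]
  #3 pop 2: in=[-2,1] → [-4,-1] (was ⊥); enqueue [1]
  #4 pop 3: in=[-4,1] → [-4,1] (was [0,1]); enqueue [2]
  #5 pop 4: in=[-4,-1] → [-4,-1] (was ⊥); enqueue []
  #6 pop 0: in=[-4,1] → [-6,-1] (was [-2,-1]); enqueue [3,4]
  #7 pop 1: in=[-6,1] → [-6,1] (was [-2,1]); enqueue [0]
  #8 pop 2: in=[-6,1] → [-6,-1] (was [-4,-1]); enqueue [1]
  #9 pop 3: in=[-6,1] → [-6,1] (was [-4,1]); enqueue [2]
  #10 pop 4: in=[-6,-1] → [-6,-1] (was [-4,-1]); enqueue []
  #11 pop 0: in=[-6,1] → [-6,-1] (no change)
  #12 pop 1: in=[-6,1] → [-6,1] (no change)
  #13 pop 2: in=[-6,1] → [-6,-1] (no change)

Fixpoint:
  val[0] = [-6,-1]
  val[1] = [-6,1]
  val[2] = [-6,-1]
  val[3] = [-6,1]
  val[4] = [-6,-1]

[-6,1]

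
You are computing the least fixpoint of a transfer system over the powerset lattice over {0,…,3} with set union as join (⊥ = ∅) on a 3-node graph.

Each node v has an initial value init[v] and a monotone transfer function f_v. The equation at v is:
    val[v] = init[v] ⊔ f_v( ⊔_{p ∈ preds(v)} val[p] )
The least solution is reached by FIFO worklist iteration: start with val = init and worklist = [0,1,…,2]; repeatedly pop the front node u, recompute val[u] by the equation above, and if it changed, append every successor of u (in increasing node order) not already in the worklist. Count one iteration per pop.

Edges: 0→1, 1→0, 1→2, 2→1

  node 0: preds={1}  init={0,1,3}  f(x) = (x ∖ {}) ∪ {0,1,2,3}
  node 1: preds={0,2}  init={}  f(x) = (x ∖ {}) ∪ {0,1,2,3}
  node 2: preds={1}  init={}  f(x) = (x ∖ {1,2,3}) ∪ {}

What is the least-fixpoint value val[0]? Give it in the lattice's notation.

Trace (5 dequeues):
  [1] u=0 | in {} | out {0,1,2,3} | prev {0,1,3} | push {}
  [2] u=1 | in {0,1,2,3} | out {0,1,2,3} | prev {} | push {0}
  [3] u=2 | in {0,1,2,3} | out {0} | prev {} | push {1}
  [4] u=0 | in {0,1,2,3} | out {0,1,2,3} | ==
  [5] u=1 | in {0,1,2,3} | out {0,1,2,3} | ==

Converged values:
  [0] {0,1,2,3}
  [1] {0,1,2,3}
  [2] {0}

{0,1,2,3}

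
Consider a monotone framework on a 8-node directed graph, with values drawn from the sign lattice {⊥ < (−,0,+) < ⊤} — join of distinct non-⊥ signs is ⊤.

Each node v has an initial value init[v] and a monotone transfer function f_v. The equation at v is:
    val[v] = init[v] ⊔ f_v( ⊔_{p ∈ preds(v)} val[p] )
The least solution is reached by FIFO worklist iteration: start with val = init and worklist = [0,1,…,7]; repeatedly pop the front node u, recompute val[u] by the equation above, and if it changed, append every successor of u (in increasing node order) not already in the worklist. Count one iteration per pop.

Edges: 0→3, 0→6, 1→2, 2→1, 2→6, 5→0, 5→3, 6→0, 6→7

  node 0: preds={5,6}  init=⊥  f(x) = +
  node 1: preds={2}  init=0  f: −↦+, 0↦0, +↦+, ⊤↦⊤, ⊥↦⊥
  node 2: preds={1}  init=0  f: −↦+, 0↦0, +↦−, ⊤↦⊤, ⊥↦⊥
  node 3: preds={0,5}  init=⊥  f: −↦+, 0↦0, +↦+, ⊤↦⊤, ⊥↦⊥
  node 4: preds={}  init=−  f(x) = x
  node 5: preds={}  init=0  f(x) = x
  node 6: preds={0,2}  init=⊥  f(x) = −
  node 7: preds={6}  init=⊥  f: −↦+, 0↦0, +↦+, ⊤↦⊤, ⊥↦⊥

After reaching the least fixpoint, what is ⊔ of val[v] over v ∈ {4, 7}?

⊤

Iteration log — 9 steps:
  step 1. node 0  ⊔preds=0  new=+  old=⊥  +wl: 
  step 2. node 1  ⊔preds=0  new=0  stable
  step 3. node 2  ⊔preds=0  new=0  stable
  step 4. node 3  ⊔preds=⊤  new=⊤  old=⊥  +wl: 
  step 5. node 4  ⊔preds=⊥  new=−  stable
  step 6. node 5  ⊔preds=⊥  new=0  stable
  step 7. node 6  ⊔preds=⊤  new=−  old=⊥  +wl: 0
  step 8. node 7  ⊔preds=−  new=+  old=⊥  +wl: 
  step 9. node 0  ⊔preds=⊤  new=+  stable

Least fixpoint reached:
  node 0: +
  node 1: 0
  node 2: 0
  node 3: ⊤
  node 4: −
  node 5: 0
  node 6: −
  node 7: +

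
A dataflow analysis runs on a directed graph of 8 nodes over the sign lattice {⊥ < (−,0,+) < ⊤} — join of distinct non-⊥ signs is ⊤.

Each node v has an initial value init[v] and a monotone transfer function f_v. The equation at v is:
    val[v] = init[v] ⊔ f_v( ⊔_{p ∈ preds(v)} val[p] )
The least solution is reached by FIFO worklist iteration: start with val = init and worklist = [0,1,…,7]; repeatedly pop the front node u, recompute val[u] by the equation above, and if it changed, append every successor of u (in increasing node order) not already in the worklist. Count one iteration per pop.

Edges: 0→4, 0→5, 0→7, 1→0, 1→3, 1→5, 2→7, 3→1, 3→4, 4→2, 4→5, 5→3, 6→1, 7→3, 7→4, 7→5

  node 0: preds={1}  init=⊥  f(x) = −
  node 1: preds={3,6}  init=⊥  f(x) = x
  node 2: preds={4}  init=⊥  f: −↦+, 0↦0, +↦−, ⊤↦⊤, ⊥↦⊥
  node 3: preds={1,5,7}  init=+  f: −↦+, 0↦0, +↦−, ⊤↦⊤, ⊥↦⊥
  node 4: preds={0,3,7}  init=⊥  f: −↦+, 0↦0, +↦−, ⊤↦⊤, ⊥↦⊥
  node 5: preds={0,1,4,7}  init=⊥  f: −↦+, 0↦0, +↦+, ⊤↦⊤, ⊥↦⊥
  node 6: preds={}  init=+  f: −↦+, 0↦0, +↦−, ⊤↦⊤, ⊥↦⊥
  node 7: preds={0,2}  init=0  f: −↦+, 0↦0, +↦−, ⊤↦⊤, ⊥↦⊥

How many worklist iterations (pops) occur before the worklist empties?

Trace (16 dequeues):
  [1] u=0 | in ⊥ | out − | prev ⊥ | push {}
  [2] u=1 | in + | out + | prev ⊥ | push {0}
  [3] u=2 | in ⊥ | out ⊥ | ==
  [4] u=3 | in ⊤ | out ⊤ | prev + | push {1}
  [5] u=4 | in ⊤ | out ⊤ | prev ⊥ | push {2}
  [6] u=5 | in ⊤ | out ⊤ | prev ⊥ | push {3}
  [7] u=6 | in ⊥ | out + | ==
  [8] u=7 | in − | out ⊤ | prev 0 | push {4,5}
  [9] u=0 | in + | out − | ==
  [10] u=1 | in ⊤ | out ⊤ | prev + | push {0}
  [11] u=2 | in ⊤ | out ⊤ | prev ⊥ | push {7}
  [12] u=3 | in ⊤ | out ⊤ | ==
  [13] u=4 | in ⊤ | out ⊤ | ==
  [14] u=5 | in ⊤ | out ⊤ | ==
  [15] u=0 | in ⊤ | out − | ==
  [16] u=7 | in ⊤ | out ⊤ | ==

Converged values:
  [0] −
  [1] ⊤
  [2] ⊤
  [3] ⊤
  [4] ⊤
  [5] ⊤
  [6] +
  [7] ⊤

16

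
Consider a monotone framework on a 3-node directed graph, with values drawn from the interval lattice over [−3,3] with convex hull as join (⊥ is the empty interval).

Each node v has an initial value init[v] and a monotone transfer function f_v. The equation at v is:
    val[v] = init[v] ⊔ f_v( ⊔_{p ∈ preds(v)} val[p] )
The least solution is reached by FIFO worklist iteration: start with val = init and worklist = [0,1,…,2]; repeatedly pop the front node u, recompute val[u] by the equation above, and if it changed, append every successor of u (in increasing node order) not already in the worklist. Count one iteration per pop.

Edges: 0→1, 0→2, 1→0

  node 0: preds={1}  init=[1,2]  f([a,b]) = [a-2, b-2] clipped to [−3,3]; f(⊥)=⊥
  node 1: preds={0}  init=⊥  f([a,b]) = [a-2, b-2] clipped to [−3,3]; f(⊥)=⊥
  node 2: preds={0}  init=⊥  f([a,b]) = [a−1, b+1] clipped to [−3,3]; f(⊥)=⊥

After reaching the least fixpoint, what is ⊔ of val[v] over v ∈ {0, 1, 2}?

Iteration log — 7 steps:
  step 1. node 0  ⊔preds=⊥  new=[1,2]  stable
  step 2. node 1  ⊔preds=[1,2]  new=[-1,0]  old=⊥  +wl: 0
  step 3. node 2  ⊔preds=[1,2]  new=[0,3]  old=⊥  +wl: 
  step 4. node 0  ⊔preds=[-1,0]  new=[-3,2]  old=[1,2]  +wl: 1,2
  step 5. node 1  ⊔preds=[-3,2]  new=[-3,0]  old=[-1,0]  +wl: 0
  step 6. node 2  ⊔preds=[-3,2]  new=[-3,3]  old=[0,3]  +wl: 
  step 7. node 0  ⊔preds=[-3,0]  new=[-3,2]  stable

Least fixpoint reached:
  node 0: [-3,2]
  node 1: [-3,0]
  node 2: [-3,3]

[-3,3]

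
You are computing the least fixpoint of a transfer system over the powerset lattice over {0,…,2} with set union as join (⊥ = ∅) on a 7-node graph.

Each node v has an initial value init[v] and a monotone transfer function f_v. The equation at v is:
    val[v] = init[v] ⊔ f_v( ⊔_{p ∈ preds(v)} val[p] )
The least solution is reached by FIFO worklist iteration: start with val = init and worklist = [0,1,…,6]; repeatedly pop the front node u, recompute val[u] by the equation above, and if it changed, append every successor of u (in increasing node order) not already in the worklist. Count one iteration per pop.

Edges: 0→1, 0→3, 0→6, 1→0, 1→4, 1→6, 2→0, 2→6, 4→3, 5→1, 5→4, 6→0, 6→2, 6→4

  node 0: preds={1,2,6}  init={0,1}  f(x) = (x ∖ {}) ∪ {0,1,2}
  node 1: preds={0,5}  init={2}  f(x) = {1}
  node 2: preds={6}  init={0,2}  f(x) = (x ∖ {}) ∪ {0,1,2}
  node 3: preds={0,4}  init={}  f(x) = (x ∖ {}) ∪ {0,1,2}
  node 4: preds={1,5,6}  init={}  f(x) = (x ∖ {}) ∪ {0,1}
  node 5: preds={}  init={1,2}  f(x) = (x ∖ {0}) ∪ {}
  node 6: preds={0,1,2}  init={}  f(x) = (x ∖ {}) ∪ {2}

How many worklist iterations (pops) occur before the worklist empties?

Iteration log — 11 steps:
  step 1. node 0  ⊔preds={0,2}  new={0,1,2}  old={0,1}  +wl: 
  step 2. node 1  ⊔preds={0,1,2}  new={1,2}  old={2}  +wl: 0
  step 3. node 2  ⊔preds={}  new={0,1,2}  old={0,2}  +wl: 
  step 4. node 3  ⊔preds={0,1,2}  new={0,1,2}  old={}  +wl: 
  step 5. node 4  ⊔preds={1,2}  new={0,1,2}  old={}  +wl: 3
  step 6. node 5  ⊔preds={}  new={1,2}  stable
  step 7. node 6  ⊔preds={0,1,2}  new={0,1,2}  old={}  +wl: 2,4
  step 8. node 0  ⊔preds={0,1,2}  new={0,1,2}  stable
  step 9. node 3  ⊔preds={0,1,2}  new={0,1,2}  stable
  step 10. node 2  ⊔preds={0,1,2}  new={0,1,2}  stable
  step 11. node 4  ⊔preds={0,1,2}  new={0,1,2}  stable

Least fixpoint reached:
  node 0: {0,1,2}
  node 1: {1,2}
  node 2: {0,1,2}
  node 3: {0,1,2}
  node 4: {0,1,2}
  node 5: {1,2}
  node 6: {0,1,2}

11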